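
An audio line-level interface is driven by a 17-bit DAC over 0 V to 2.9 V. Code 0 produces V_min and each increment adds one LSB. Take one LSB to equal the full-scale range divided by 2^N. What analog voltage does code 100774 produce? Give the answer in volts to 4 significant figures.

Range is 2.9 V. LSB = 2.9 V / 2^17.
V_out = V_min + code × LSB = 0 V + 100774 × 2.9 V / 131072
      = 0 V + 2.22965 V = 2.22965 V.

2.230 V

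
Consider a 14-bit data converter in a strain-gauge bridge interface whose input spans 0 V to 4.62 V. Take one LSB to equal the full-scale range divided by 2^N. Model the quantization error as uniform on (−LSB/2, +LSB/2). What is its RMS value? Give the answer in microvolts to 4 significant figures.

81.40 µV

Full-scale range = 4.62 V.
Step size = 4.62/16384 V = 281.982 µV.
For a uniform distribution on [−LSB/2, +LSB/2], V_rms = LSB/√12 = 281.982 µV/3.4641 = 81.40 µV.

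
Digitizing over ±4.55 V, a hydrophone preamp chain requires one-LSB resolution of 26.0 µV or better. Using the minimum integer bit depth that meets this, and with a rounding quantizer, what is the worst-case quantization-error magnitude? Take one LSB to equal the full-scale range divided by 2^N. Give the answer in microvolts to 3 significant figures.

Span: 4.55 V − (-4.55 V) = 9.1 V.
Levels needed ≥ 9.1/26.0 µV = 350000. 2^19 = 524288 suffices, so N_min = 19.
LSB = 9.1 V ÷ 2^19 = 9.1/524288 V = 17.357 µV.
Half an LSB is 8.68 µV.

8.68 µV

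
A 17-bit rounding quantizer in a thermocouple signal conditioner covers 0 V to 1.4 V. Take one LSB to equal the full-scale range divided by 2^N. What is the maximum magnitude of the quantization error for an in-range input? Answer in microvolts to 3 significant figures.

Full-scale range = 1.4 V.
LSB = 1.4 V ÷ 2^17 = 1.4/131072 V = 10.681 µV.
Worst-case error for round-to-nearest is half an LSB: 5.34 µV.

5.34 µV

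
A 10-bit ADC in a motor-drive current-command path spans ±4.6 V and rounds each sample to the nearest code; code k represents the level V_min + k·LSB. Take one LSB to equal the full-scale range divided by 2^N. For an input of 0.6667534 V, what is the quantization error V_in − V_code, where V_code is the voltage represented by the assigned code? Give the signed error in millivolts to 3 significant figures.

Full-scale range = 4.6 V − (-4.6 V) = 9.2 V. LSB = 9.2 V / 2^10 ≈ 8.984 mV.
(0.6667534 − (-4.6)) / LSB = 5.2667534 × 1024/9.2 = 586.2126. Nearest integer: k = 586.
Reconstructed level: -4.6 + 586 × 9.2/1024 V = 0.6648437500 V.
e = 0.6667534 − (0.6648437500) = +1.91 mV.

+1.91 mV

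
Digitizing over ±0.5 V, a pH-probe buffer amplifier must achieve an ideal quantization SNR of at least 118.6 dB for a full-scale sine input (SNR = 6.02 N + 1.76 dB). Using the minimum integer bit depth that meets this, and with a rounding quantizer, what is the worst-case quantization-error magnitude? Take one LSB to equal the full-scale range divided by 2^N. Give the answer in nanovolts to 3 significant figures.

Full-scale range = 0.5 V − (-0.5 V) = 1 V.
Solving 6.02 N ≥ 118.6 − 1.76: N ≥ 19.409. Round up → N = 20.
One LSB is 1 V / 1048576 = 0.95367 µV.
Max error for round-to-nearest is LSB/2 = 477 nV.

477 nV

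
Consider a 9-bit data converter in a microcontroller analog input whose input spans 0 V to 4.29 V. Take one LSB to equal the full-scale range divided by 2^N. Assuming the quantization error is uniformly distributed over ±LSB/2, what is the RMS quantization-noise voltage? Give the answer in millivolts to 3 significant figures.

V_FS = 4.29 V.
Step size = 4.29/512 V = 8.3789 mV.
σ_q = LSB/√12 = 8.3789 mV/3.4641 = 2.42 mV.

2.42 mV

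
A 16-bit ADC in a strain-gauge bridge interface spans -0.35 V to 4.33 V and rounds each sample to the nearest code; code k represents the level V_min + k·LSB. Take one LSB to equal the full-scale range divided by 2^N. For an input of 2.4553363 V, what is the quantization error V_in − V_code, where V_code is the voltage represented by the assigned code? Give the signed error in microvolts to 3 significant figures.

Span: 4.33 V − (-0.35 V) = 4.68 V. LSB = 4.68 V / 2^16 ≈ 71.41 µV.
(V_in − V_min)/LSB = (2.4553363 − (-0.35)) × 65536/4.68 = 39284.2991 → nearest code k = 39284.
V_code = -0.35 + (39284/65536) × 4.68 = 2.4553149414 V.
e = 2.4553363 − (2.4553149414) = +21.4 µV.

+21.4 µV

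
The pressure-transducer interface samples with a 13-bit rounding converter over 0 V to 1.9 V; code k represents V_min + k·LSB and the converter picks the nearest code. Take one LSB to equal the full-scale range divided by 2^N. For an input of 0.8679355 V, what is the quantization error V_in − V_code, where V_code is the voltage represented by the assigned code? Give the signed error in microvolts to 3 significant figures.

V_FS = 1.9 V. LSB = 1.9 V / 2^13 ≈ 231.9 µV.
(V_in − V_min)/LSB = (0.8679355 − (0)) × 8192/1.9 = 3742.1724 → nearest code k = 3742.
V_code = 0 + (3742/8192) × 1.9 = 0.8678955078 V.
V_in − V_code = 0.8679355 − (0.8678955078) = +40.0 µV.

+40.0 µV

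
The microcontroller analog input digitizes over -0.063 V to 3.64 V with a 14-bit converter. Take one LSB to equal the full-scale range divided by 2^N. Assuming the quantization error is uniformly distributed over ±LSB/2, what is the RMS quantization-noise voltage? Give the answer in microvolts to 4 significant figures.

65.24 µV

Span: 3.64 V − (-0.063 V) = 3.703 V.
LSB = 3.703 V / 2^14 = 226.013 µV.
RMS of a uniform error over width LSB is LSB/√12 = 65.24 µV.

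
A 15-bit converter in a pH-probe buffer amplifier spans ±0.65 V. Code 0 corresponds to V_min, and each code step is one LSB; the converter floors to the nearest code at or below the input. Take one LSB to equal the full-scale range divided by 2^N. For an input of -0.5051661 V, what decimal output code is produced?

3650

Full-scale range = 0.65 V − (-0.65 V) = 1.3 V. LSB = 1.3 V / 2^15 ≈ 39.67 µV.
code = ⌊(V_in − V_min)/LSB⌋ = ⌊(V_in − V_min) × 2^15 / range⌋
     = ⌊(-0.5051661 − (-0.65)) × 32768 / 1.3⌋ = ⌊0.1448339 × 32768/1.3⌋
     = ⌊3650.706⌋ = 3650.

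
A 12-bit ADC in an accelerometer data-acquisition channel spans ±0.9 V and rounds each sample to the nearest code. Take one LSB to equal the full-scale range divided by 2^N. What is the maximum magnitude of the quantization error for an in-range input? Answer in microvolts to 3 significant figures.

220 µV

Span: 0.9 V − (-0.9 V) = 1.8 V.
LSB = 1.8 V ÷ 2^12 = 1.8/4096 V = 439.45 µV.
|e|_max = LSB/2 = 220 µV.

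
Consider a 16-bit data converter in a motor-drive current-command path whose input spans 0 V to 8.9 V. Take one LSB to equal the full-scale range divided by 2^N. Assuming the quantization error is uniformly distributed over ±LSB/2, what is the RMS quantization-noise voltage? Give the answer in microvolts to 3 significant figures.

V_FS = 8.9 V.
LSB = 8.9 V ÷ 2^16 = 8.9/65536 V = 135.80 µV.
For a uniform distribution on [−LSB/2, +LSB/2], V_rms = LSB/√12 = 135.80 µV/3.4641 = 39.2 µV.

39.2 µV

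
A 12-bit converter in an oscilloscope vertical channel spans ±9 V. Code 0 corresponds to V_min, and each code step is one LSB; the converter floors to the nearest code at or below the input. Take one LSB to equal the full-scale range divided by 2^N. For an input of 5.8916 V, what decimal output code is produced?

The full-scale span is 9 − (-9) = 18 V. LSB = 18 V / 2^12 ≈ 4.395 mV.
V_in − V_min = 5.8916 − (-9) = 14.8916 V.
Divide by LSB: 14.8916 × 4096/18 = 3388.6663.
Truncating gives code 3388.

3388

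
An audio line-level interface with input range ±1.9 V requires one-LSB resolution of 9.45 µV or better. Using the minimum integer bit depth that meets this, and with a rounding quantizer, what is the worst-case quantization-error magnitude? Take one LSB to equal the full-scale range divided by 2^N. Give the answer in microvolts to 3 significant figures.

3.62 µV

Span: 1.9 V − (-1.9 V) = 3.8 V.
Levels needed ≥ 3.8/9.45 µV = 402100. 2^19 = 524288 suffices, so N_min = 19.
One LSB is 3.8 V / 524288 = 7.2479 µV.
|e|_max = LSB/2 = 3.62 µV.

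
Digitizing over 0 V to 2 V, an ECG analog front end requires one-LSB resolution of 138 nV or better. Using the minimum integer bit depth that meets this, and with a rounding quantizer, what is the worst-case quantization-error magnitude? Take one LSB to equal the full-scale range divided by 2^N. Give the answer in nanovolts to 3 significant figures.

V_FS = 2 V.
Need 2^N ≥ 2 V / 138 nV = 1.449e7 → N_min = 24.
LSB = 2 V ÷ 2^24 = 2/16777216 V = 119.21 nV.
Half an LSB is 59.6 nV.

59.6 nV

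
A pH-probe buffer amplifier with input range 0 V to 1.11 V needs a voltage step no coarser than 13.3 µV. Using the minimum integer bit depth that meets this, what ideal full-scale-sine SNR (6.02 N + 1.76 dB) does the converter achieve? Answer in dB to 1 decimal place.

104.1 dB

Full-scale range = 1.11 V.
Required number of levels: 1.11/13.3 µV = 83459; smallest N with 2^N ≥ that is 17.
SNR = 6.02 × 17 + 1.76 = 104.10 dB.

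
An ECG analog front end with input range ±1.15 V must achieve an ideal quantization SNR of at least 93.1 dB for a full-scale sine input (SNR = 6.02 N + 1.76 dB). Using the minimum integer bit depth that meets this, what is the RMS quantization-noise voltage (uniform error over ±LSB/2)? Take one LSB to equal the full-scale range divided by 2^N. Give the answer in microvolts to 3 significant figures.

10.1 µV

The full-scale span is 1.15 − (-1.15) = 2.3 V.
Required N = ⌈(93.1 − 1.76)/6.02⌉ = ⌈15.173⌉ = 16.
LSB = 2.3 V / 2^16 = 35.095 µV.
RMS noise = LSB/√12 = 10.1 µV.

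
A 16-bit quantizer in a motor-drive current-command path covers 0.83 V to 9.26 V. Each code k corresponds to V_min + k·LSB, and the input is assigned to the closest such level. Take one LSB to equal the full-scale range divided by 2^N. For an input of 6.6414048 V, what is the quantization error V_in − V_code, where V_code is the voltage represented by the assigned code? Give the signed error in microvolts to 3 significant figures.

−41.9 µV

Span: 9.26 V − (0.83 V) = 8.43 V. LSB = 8.43 V / 2^16 ≈ 128.6 µV.
Position in LSBs: (6.6414048 − (0.83)) × 65536/8.43 = 45178.6744; rounding gives k = 45179.
V_code = V_min + k × range/2^16 = 0.83 + 45179 × 8.43/65536 = 6.6414466858 V.
e = 6.6414048 − (6.6414466858) = −41.9 µV.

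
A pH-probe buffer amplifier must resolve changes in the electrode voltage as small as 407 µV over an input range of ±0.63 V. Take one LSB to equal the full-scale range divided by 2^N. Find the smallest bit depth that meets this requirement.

The full-scale span is 0.63 − (-0.63) = 1.26 V.
Required number of levels: 1.26/407 µV = 3095.8; smallest N with 2^N ≥ that is 12.

12 bits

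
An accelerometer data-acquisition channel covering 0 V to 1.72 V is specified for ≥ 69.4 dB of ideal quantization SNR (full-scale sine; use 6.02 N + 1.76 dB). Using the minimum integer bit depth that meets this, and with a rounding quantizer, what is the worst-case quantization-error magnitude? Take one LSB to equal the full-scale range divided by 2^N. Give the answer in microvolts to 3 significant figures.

Range is 1.72 V.
Required N = ⌈(69.4 − 1.76)/6.02⌉ = ⌈11.236⌉ = 12.
One LSB is 1.72 V / 4096 = 419.92 µV.
Half an LSB is 210 µV.

210 µV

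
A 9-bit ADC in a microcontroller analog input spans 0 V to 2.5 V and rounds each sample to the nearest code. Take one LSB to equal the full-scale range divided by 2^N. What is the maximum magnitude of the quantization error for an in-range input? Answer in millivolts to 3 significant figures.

Span = 2.5 V.
Step size = 2.5/512 V = 4.8828 mV.
A rounding quantizer has |error| ≤ LSB/2 = 2.44 mV.

2.44 mV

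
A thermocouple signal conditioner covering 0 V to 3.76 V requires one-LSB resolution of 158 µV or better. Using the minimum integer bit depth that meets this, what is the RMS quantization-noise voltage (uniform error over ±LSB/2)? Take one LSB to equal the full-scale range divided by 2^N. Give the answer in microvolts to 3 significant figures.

33.1 µV

Full-scale range = 3.76 V.
3.76 V / 158 µV = 23800. Since 2^14 = 16384 and 2^15 = 32768, N = 15.
One LSB is 3.76 V / 32768 = 114.75 µV.
V_rms = LSB/√12 = 33.1 µV.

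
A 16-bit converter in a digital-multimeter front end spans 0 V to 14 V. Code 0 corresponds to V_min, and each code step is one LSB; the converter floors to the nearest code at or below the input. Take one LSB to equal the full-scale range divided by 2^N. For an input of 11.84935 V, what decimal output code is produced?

55468

Span = 14 V. LSB = 14 V / 2^16 ≈ 213.6 µV.
code = ⌊(V_in − V_min)/LSB⌋ = ⌊(V_in − V_min) × 2^16 / range⌋
     = ⌊(11.84935 − (0)) × 65536 / 14⌋ = ⌊11.84935 × 65536/14⌋
     = ⌊55468.500⌋ = 55468.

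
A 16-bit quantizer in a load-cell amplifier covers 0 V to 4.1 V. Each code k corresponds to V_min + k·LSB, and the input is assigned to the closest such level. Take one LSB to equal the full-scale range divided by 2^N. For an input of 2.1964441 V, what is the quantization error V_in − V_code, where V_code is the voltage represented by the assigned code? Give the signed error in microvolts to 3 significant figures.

−11.3 µV

Span = 4.1 V. LSB = 4.1 V / 2^16 ≈ 62.56 µV.
Position in LSBs: (2.1964441 − (0)) × 65536/4.1 = 35108.8196; rounding gives k = 35109.
V_code = 0 + (35109/65536) × 4.1 = 2.1964553833 V.
Error = V_in − V_code = 2.1964441 − (2.1964553833) = −11.3 µV.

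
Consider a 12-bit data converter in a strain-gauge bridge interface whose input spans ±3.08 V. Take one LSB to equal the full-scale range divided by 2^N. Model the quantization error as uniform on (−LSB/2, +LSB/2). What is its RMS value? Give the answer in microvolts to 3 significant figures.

434 µV

Range = 3.08 − (-3.08) = 6.16 V.
Step size = 6.16/4096 V = 1.5039 mV.
For a uniform distribution on [−LSB/2, +LSB/2], V_rms = LSB/√12 = 1.5039 mV/3.4641 = 434 µV.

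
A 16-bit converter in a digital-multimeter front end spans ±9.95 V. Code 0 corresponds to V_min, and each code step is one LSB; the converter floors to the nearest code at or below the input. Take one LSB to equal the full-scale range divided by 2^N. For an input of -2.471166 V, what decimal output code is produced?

The full-scale span is 9.95 − (-9.95) = 19.9 V. LSB = 19.9 V / 2^16 ≈ 303.6 µV.
V_in − V_min = -2.471166 − (-9.95) = 7.478834 V.
Divide by LSB: 7.478834 × 65536/19.9 = 24629.7922.
Truncating gives code 24629.

24629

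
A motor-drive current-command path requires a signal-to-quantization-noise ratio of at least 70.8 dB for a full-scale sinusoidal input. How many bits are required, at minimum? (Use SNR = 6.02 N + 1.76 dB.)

N ≥ (70.8 − 1.76)/6.02 = 11.468 → N_min = 12.

12 bits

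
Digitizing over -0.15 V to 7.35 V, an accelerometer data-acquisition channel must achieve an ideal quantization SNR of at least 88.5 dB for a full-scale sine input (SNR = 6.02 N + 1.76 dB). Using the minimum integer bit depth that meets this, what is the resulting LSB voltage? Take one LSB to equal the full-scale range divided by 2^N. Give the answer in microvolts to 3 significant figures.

229 µV

Full-scale range = 7.35 V − (-0.15 V) = 7.5 V.
6.02 N + 1.76 ≥ 88.5 gives N ≥ 14.409, so the minimum integer is 15.
Step size = 7.5/32768 V = 229 µV.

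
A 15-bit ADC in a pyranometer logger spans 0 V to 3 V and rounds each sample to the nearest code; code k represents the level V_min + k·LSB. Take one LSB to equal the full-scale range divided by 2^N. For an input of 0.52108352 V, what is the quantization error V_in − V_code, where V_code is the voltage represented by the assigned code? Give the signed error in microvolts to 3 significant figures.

−34.6 µV

Span = 3 V. LSB = 3 V / 2^15 ≈ 91.55 µV.
Position in LSBs: (0.52108352 − (0)) × 32768/3 = 5691.6216; rounding gives k = 5692.
Reconstructed level: 0 + 5692 × 3/32768 V = 0.52111816406 V.
V_in − V_code = 0.52108352 − (0.52111816406) = −34.6 µV.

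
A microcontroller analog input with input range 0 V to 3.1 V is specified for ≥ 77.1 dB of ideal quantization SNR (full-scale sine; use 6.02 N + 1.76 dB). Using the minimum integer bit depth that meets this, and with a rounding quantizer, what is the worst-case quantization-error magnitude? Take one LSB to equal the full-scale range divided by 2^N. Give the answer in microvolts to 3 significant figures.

189 µV

Range is 3.1 V.
6.02 N + 1.76 ≥ 77.1 gives N ≥ 12.515, so the minimum integer is 13.
LSB = 3.1 V ÷ 2^13 = 3.1/8192 V = 378.42 µV.
|e|_max = LSB/2 = 189 µV.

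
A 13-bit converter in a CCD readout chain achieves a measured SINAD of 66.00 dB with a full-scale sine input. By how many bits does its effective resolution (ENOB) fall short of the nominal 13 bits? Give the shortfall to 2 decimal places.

2.33 bits

ENOB = (SINAD − 1.76)/6.02 = (66.00 − 1.76)/6.02 = 10.6711 bits.
Lost resolution: 13 − 10.6711 = 2.3289 bits.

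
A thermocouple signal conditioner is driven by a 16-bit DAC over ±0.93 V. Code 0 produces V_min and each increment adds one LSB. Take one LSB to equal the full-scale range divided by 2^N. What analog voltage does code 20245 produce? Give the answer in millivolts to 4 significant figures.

The full-scale span is 0.93 − (-0.93) = 1.86 V. LSB = 1.86 V / 2^16.
V_out = V_min + code × LSB = -0.93 V + 20245 × 1.86 V / 65536
      = -0.93 + 0.574580 = -0.355420 V.

-355.4 mV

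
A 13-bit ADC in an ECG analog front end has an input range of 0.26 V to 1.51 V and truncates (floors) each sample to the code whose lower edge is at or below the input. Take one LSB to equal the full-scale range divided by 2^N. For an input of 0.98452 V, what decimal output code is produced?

4748

Full-scale range = 1.51 V − (0.26 V) = 1.25 V. LSB = 1.25 V / 2^13 ≈ 152.6 µV.
V_in − V_min = 0.98452 − (0.26) = 0.72452 V.
Divide by LSB: 0.72452 × 8192/1.25 = 4748.2143.
Truncating gives code 4748.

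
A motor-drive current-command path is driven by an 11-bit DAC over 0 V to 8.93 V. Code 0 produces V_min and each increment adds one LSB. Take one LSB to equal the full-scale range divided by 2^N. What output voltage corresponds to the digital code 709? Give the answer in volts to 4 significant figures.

3.091 V

Span = 8.93 V. LSB = 8.93 V / 2^11.
V_out = 0 + 709 × (8.93/2048) V
      = 0 + 3.09149 = 3.09149 V.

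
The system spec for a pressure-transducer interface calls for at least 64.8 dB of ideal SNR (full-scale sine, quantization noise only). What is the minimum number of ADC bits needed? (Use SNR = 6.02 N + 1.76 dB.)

6.02 N + 1.76 ≥ 64.8 gives N ≥ 10.472, so the minimum integer is 11.

11 bits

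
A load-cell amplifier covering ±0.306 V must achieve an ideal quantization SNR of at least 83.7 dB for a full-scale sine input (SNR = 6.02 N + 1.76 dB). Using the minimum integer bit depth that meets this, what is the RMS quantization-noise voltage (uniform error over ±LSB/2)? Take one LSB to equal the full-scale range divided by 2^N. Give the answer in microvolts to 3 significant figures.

Span: 0.306 V − (-0.306 V) = 0.612 V.
6.02 N + 1.76 ≥ 83.7 gives N ≥ 13.611, so the minimum integer is 14.
One LSB is 0.612 V / 16384 = 37.354 µV.
RMS noise = LSB/√12 = 10.8 µV.

10.8 µV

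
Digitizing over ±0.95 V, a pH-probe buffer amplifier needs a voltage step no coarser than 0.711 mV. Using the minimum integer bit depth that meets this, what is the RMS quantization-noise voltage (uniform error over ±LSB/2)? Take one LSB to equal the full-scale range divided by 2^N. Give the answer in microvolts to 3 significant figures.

Full-scale range = 0.95 V − (-0.95 V) = 1.9 V.
Need 2^N ≥ 1.9 V / 0.711 mV = 2672 → N_min = 12.
Step size = 1.9/4096 V = 463.87 µV.
RMS noise = LSB/√12 = 134 µV.

134 µV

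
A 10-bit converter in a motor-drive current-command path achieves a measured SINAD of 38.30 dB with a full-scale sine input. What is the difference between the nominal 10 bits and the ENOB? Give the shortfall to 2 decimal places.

N_eff = (38.30 − 1.76)/6.02 = 6.0698 bits.
Lost resolution: 10 − 6.0698 = 3.9302 bits.

3.93 bits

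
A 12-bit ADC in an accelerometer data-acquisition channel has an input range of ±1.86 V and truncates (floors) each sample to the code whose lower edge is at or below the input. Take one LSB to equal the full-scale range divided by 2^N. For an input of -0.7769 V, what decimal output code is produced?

1192

Span: 1.86 V − (-1.86 V) = 3.72 V. LSB = 3.72 V / 2^12 ≈ 0.9082 mV.
(V_in − V_min) × 2^12/range = (-0.7769 − (-1.86)) × 4096/3.72 = 1192.575.
Floor → code = 1192.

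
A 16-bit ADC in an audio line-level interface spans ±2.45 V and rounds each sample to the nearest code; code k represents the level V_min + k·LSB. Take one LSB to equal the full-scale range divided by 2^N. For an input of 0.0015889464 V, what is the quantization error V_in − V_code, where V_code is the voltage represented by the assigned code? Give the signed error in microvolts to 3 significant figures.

+18.8 µV

Full-scale range = 2.45 V − (-2.45 V) = 4.9 V. LSB = 4.9 V / 2^16 ≈ 74.77 µV.
Position in LSBs: (0.0015889464 − (-2.45)) × 65536/4.9 = 32789.2517; rounding gives k = 32789.
Reconstructed level: -2.45 + 32789 × 4.9/65536 V = 0.0015701293945 V.
Error = V_in − V_code = 0.0015889464 − (0.0015701293945) = +18.8 µV.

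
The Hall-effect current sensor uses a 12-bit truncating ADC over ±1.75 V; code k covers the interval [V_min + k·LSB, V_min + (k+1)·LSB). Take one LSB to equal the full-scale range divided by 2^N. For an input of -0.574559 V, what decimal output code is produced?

1375

Full-scale range = 1.75 V − (-1.75 V) = 3.5 V. LSB = 3.5 V / 2^12 ≈ 0.8545 mV.
V_in − V_min = -0.574559 − (-1.75) = 1.175441 V.
Divide by LSB: 1.175441 × 4096/3.5 = 1375.6018.
Truncating gives code 1375.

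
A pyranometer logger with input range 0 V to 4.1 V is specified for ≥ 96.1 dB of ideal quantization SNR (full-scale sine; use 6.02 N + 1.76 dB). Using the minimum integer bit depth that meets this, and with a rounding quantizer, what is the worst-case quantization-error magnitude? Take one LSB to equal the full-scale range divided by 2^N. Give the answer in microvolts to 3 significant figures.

31.3 µV

V_FS = 4.1 V.
Solving 6.02 N ≥ 96.1 − 1.76: N ≥ 15.671. Round up → N = 16.
One LSB is 4.1 V / 65536 = 62.561 µV.
Half an LSB is 31.3 µV.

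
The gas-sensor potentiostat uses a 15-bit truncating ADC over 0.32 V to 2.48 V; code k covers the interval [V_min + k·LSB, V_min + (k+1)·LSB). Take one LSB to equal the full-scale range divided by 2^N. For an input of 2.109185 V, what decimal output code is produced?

Full-scale range = 2.48 V − (0.32 V) = 2.16 V. LSB = 2.16 V / 2^15 ≈ 65.92 µV.
V_in − V_min = 2.109185 − (0.32) = 1.789185 V.
Divide by LSB: 1.789185 × 32768/2.16 = 27142.5991.
Truncating gives code 27142.

27142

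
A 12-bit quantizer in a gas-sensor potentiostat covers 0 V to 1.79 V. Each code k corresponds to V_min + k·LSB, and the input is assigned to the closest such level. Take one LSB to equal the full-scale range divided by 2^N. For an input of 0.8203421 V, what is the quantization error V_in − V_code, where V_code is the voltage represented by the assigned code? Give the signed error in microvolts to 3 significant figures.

Range is 1.79 V. LSB = 1.79 V / 2^12 ≈ 437.0 µV.
(V_in − V_min)/LSB = (0.8203421 − (0)) × 4096/1.79 = 1877.1627 → nearest code k = 1877.
Reconstructed level: 0 + 1877 × 1.79/4096 V = 0.8202709961 V.
Error = V_in − V_code = 0.8203421 − (0.8202709961) = +71.1 µV.

+71.1 µV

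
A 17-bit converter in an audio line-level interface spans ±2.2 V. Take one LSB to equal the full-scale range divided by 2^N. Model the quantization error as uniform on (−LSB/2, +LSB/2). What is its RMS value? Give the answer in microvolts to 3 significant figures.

Full-scale range = 2.2 V − (-2.2 V) = 4.4 V.
One LSB is 4.4 V / 131072 = 33.569 µV.
σ_q = LSB/√12 = 33.569 µV/3.4641 = 9.69 µV.

9.69 µV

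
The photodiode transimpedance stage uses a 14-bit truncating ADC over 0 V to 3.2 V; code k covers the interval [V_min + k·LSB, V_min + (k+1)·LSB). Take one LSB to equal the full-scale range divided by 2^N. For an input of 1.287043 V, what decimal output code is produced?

Range is 3.2 V. LSB = 3.2 V / 2^14 ≈ 195.3 µV.
V_in − V_min = 1.287043 − (0) = 1.287043 V.
Divide by LSB: 1.287043 × 16384/3.2 = 6589.6602.
Truncating gives code 6589.

6589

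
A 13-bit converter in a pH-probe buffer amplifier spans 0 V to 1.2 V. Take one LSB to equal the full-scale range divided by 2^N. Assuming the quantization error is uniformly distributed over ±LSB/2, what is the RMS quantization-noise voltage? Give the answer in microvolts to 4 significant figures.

42.29 µV

Range is 1.2 V.
One LSB is 1.2 V / 8192 = 146.484 µV.
σ_q = LSB/√12 = 146.484 µV/3.4641 = 42.29 µV.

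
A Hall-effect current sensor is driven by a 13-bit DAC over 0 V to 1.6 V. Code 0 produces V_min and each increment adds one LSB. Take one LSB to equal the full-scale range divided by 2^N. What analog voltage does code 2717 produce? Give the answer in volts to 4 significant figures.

V_FS = 1.6 V. LSB = 1.6 V / 2^13.
V_out = 0 + 2717 × (1.6/8192) V
      = 0 V + 0.530664 V = 0.530664 V.

0.5307 V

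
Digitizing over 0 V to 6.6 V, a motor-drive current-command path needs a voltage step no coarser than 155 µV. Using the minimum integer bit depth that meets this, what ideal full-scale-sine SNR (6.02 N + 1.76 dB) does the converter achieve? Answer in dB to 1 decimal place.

98.1 dB

Full-scale range = 6.6 V.
Required number of levels: 6.6/155 µV = 42581; smallest N with 2^N ≥ that is 16.
6.02(16) + 1.76 = 98.08 dB.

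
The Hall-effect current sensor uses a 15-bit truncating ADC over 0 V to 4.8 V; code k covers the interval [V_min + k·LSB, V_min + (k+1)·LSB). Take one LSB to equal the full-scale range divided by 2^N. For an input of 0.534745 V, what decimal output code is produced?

3650

Range is 4.8 V. LSB = 4.8 V / 2^15 ≈ 146.5 µV.
V_in − V_min = 0.534745 − (0) = 0.534745 V.
Divide by LSB: 0.534745 × 32768/4.8 = 3650.5259.
Truncating gives code 3650.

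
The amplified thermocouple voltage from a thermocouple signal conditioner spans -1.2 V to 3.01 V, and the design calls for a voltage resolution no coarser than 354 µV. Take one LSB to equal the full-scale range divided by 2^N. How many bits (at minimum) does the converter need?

14 bits

Span: 3.01 V − (-1.2 V) = 4.21 V.
Levels needed ≥ 4.21/354 µV = 11890. 2^14 = 16384 suffices, so N_min = 14.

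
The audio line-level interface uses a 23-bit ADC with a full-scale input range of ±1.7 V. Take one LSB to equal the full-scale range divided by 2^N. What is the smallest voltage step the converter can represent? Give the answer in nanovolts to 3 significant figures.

The full-scale span is 1.7 − (-1.7) = 3.4 V.
Number of codes = 2^23 = 8388608.
LSB = 3.4 V ÷ 2^23 = 3.4/8388608 V = 405 nV.

405 nV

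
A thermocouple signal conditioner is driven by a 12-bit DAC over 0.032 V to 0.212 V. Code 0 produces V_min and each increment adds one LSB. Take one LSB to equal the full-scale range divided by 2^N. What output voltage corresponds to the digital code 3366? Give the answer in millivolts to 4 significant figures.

179.9 mV

Span: 0.212 V − (0.032 V) = 0.18 V. LSB = 0.18 V / 2^12.
V_out = V_min + code × LSB = 0.032 V + 3366 × 0.18 V / 4096
      = 0.032 V + 0.147920 V = 0.179920 V.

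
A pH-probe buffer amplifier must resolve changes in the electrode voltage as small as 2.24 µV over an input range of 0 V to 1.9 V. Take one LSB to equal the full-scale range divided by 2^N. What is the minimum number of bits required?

V_FS = 1.9 V.
Required number of levels: 1.9/2.24 µV = 848210; smallest N with 2^N ≥ that is 20.

20 bits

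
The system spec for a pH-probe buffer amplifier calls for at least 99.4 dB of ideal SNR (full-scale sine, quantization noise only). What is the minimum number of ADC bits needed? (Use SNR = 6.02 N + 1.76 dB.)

17 bits

Required N = ⌈(99.4 − 1.76)/6.02⌉ = ⌈16.219⌉ = 17.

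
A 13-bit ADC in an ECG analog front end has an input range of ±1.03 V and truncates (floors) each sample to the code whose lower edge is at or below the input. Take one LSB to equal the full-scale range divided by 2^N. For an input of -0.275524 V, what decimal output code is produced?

3000

The full-scale span is 1.03 − (-1.03) = 2.06 V. LSB = 2.06 V / 2^13 ≈ 251.5 µV.
V_in − V_min = -0.275524 − (-1.03) = 0.754476 V.
Divide by LSB: 0.754476 × 8192/2.06 = 3000.3240.
Truncating gives code 3000.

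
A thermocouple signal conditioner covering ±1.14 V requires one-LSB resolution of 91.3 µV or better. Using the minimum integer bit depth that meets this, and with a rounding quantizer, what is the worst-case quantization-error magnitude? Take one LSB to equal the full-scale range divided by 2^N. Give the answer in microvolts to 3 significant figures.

34.8 µV

Span: 1.14 V − (-1.14 V) = 2.28 V.
Required number of levels: 2.28/91.3 µV = 24973; smallest N with 2^N ≥ that is 15.
One LSB is 2.28 V / 32768 = 69.580 µV.
|e|_max = LSB/2 = 34.8 µV.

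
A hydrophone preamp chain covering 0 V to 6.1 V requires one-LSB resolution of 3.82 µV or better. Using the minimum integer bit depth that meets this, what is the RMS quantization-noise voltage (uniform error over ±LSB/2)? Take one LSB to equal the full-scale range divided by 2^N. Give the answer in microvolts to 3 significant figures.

V_FS = 6.1 V.
Required number of levels: 6.1/3.82 µV = 1.5969e6; smallest N with 2^N ≥ that is 21.
LSB = 6.1 V ÷ 2^21 = 6.1/2097152 V = 2.9087 µV.
V_rms = LSB/√12 = 0.840 µV.

0.840 µV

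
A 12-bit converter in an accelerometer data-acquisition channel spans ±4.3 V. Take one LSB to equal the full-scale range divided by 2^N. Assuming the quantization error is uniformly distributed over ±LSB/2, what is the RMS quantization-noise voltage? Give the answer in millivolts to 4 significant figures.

Full-scale range = 4.3 V − (-4.3 V) = 8.6 V.
LSB = 8.6 V ÷ 2^12 = 8.6/4096 V = 2.09961 mV.
For a uniform distribution on [−LSB/2, +LSB/2], V_rms = LSB/√12 = 2.09961 mV/3.4641 = 0.6061 mV.

0.6061 mV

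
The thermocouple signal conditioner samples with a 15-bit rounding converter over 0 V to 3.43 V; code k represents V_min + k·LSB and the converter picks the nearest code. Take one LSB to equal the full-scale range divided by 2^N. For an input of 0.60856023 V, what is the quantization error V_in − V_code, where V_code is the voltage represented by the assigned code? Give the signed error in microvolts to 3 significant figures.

−21.9 µV

Span = 3.43 V. LSB = 3.43 V / 2^15 ≈ 104.7 µV.
Position in LSBs: (0.60856023 − (0)) × 32768/3.43 = 5813.7906; rounding gives k = 5814.
Reconstructed level: 0 + 5814 × 3.43/32768 V = 0.60858215332 V.
e = 0.60856023 − (0.60858215332) = −21.9 µV.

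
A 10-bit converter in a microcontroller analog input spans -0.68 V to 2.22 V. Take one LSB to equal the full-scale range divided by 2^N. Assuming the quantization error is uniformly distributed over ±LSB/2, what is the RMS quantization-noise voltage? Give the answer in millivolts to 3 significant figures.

Range = 2.22 − (-0.68) = 2.9 V.
One LSB is 2.9 V / 1024 = 2.8320 mV.
For a uniform distribution on [−LSB/2, +LSB/2], V_rms = LSB/√12 = 2.8320 mV/3.4641 = 0.818 mV.

0.818 mV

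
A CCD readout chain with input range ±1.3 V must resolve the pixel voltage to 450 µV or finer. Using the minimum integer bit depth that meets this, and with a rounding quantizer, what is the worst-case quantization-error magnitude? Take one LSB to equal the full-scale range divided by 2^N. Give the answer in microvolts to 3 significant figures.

Full-scale range = 1.3 V − (-1.3 V) = 2.6 V.
Need 2^N ≥ 2.6 V / 450 µV = 5778 → N_min = 13.
Step size = 2.6/8192 V = 317.38 µV.
|e|_max = LSB/2 = 159 µV.

159 µV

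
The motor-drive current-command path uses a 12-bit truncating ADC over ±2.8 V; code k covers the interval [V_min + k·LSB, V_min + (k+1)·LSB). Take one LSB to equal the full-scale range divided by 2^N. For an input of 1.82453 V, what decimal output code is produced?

3382

The full-scale span is 2.8 − (-2.8) = 5.6 V. LSB = 5.6 V / 2^12 ≈ 1.367 mV.
code = ⌊(V_in − V_min)/LSB⌋ = ⌊(V_in − V_min) × 2^12 / range⌋
     = ⌊(1.82453 − (-2.8)) × 4096 / 5.6⌋ = ⌊4.62453 × 4096/5.6⌋
     = ⌊3382.513⌋ = 3382.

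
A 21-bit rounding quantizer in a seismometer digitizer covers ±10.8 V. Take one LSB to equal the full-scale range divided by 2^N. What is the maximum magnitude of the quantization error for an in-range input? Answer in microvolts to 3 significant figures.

Full-scale range = 10.8 V − (-10.8 V) = 21.6 V.
LSB = 21.6 V / 2^21 = 10.300 µV.
Worst-case error for round-to-nearest is half an LSB: 5.15 µV.

5.15 µV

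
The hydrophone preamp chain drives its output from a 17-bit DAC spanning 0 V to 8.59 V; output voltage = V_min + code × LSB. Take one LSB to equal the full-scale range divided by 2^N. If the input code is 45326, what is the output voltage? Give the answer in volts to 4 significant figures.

2.971 V

Full-scale range = 8.59 V. LSB = 8.59 V / 2^17.
Output = V_min + (45326/131072) × range = 0 + 0.345810 × 8.59 V
      = 0 + 2.97051 = 2.97051 V.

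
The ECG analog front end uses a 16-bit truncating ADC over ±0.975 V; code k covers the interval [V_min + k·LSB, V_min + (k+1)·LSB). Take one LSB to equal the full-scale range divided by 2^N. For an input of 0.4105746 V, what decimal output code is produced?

46566

The full-scale span is 0.975 − (-0.975) = 1.95 V. LSB = 1.95 V / 2^16 ≈ 29.75 µV.
V_in − V_min = 0.4105746 − (-0.975) = 1.3855746 V.
Divide by LSB: 1.3855746 × 65536/1.95 = 46566.6754.
Truncating gives code 46566.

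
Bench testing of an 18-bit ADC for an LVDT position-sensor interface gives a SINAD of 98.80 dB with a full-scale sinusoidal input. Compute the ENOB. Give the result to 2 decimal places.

ENOB = (SINAD − 1.76) / 6.02 = (98.80 − 1.76) / 6.02 = 97.04 / 6.02 = 16.1196.

16.12 bits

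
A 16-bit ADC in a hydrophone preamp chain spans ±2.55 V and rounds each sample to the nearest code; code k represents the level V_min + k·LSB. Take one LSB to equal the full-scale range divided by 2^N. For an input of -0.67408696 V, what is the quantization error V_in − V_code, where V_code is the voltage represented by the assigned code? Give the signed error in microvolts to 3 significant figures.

−11.6 µV

Range = 2.55 − (-2.55) = 5.1 V. LSB = 5.1 V / 2^16 ≈ 77.82 µV.
Position in LSBs: (-0.67408696 − (-2.55)) × 65536/5.1 = 24105.8504; rounding gives k = 24106.
V_code = -2.55 + (24106/65536) × 5.1 = -0.67407531738 V.
V_in − V_code = -0.67408696 − (-0.67407531738) = −11.6 µV.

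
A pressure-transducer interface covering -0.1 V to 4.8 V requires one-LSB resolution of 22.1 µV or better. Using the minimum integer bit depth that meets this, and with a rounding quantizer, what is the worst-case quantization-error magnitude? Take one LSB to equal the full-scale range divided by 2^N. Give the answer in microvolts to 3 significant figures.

9.35 µV

Span: 4.8 V − (-0.1 V) = 4.9 V.
Need 2^N ≥ 4.9 V / 22.1 µV = 221700 → N_min = 18.
One LSB is 4.9 V / 262144 = 18.692 µV.
|e|_max = LSB/2 = 9.35 µV.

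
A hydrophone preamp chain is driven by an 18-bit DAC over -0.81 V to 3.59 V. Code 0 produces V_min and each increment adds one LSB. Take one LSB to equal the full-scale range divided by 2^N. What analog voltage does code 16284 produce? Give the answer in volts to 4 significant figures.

-0.5367 V

Span: 3.59 V − (-0.81 V) = 4.4 V. LSB = 4.4 V / 2^18.
Output = V_min + (16284/262144) × range = -0.81 + 0.0621185 × 4.4 V
      = -0.81 V + 0.273322 V = -0.536678 V.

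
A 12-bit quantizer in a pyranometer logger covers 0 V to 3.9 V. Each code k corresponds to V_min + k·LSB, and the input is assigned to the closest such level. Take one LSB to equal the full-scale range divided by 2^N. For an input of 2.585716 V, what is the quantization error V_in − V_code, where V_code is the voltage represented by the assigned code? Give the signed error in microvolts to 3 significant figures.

−319 µV

Full-scale range = 3.9 V. LSB = 3.9 V / 2^12 ≈ 0.9521 mV.
(2.585716 − (0)) / LSB = 2.585716 × 4096/3.9 = 2715.6648. Nearest integer: k = 2716.
Reconstructed level: 0 + 2716 × 3.9/4096 V = 2.586035156 V.
e = 2.585716 − (2.586035156) = −319 µV.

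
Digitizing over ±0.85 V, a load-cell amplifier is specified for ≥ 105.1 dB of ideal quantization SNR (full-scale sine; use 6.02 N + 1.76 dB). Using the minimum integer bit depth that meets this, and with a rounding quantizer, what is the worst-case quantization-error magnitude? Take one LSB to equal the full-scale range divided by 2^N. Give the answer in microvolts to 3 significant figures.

Full-scale range = 0.85 V − (-0.85 V) = 1.7 V.
Solving 6.02 N ≥ 105.1 − 1.76: N ≥ 17.166. Round up → N = 18.
LSB = 1.7 V ÷ 2^18 = 1.7/262144 V = 6.4850 µV.
|e|_max = LSB/2 = 3.24 µV.

3.24 µV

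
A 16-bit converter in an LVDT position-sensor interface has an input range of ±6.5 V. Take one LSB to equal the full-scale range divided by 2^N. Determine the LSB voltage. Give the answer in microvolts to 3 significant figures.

198 µV

Range = 6.5 − (-6.5) = 13 V.
Number of codes = 2^16 = 65536.
LSB = 13 V / 2^16 = 198 µV.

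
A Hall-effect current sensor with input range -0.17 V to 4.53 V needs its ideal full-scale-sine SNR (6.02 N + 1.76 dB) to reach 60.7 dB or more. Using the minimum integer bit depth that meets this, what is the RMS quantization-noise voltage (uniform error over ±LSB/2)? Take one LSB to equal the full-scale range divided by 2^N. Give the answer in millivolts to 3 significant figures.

Span: 4.53 V − (-0.17 V) = 4.7 V.
Required N = ⌈(60.7 − 1.76)/6.02⌉ = ⌈9.791⌉ = 10.
One LSB is 4.7 V / 1024 = 4.5898 mV.
σ_q = LSB/√12 = 4.5898 mV/3.4641 = 1.32 mV.

1.32 mV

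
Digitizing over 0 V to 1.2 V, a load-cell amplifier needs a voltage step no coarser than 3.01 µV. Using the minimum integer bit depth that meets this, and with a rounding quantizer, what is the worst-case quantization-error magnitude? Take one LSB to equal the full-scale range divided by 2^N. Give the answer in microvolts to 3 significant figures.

Full-scale range = 1.2 V.
1.2 V / 3.01 µV = 398700. Since 2^18 = 262144 and 2^19 = 524288, N = 19.
One LSB is 1.2 V / 524288 = 2.2888 µV.
|e|_max = LSB/2 = 1.14 µV.

1.14 µV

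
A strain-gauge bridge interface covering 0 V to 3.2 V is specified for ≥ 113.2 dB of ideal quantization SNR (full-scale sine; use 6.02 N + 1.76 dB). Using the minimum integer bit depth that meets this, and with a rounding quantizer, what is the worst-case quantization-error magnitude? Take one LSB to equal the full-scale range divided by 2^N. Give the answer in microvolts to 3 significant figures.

Span = 3.2 V.
6.02 N + 1.76 ≥ 113.2 gives N ≥ 18.512, so the minimum integer is 19.
One LSB is 3.2 V / 524288 = 6.1035 µV.
Max error for round-to-nearest is LSB/2 = 3.05 µV.

3.05 µV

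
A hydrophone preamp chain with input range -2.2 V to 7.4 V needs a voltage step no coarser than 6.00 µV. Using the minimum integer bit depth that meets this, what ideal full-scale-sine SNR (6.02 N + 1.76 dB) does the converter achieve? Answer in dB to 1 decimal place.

128.2 dB

Range = 7.4 − (-2.2) = 9.6 V.
Required number of levels: 9.6/6.00 µV = 1.6000e6; smallest N with 2^N ≥ that is 21.
SNR = 6.02 × 21 + 1.76 = 128.18 dB.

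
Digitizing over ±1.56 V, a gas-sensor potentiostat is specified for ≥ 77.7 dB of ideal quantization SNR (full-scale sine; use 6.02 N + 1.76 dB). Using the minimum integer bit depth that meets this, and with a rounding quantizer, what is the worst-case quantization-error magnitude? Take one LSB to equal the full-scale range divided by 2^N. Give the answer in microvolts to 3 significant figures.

Span: 1.56 V − (-1.56 V) = 3.12 V.
6.02 N + 1.76 ≥ 77.7 gives N ≥ 12.615, so the minimum integer is 13.
LSB = 3.12 V / 2^13 = 380.86 µV.
|e|_max = LSB/2 = 190 µV.

190 µV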